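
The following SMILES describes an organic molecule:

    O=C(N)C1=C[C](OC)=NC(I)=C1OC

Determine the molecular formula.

C8H9IN2O3

Walk through each heavy atom and fill implicit hydrogens from standard valence (C 4, N 3, O 2, S 2, halogen 1):
  atom 1: O, bond orders sum to 2 (valence 2) → 0 H
  atom 2: C, bond orders sum to 4 (valence 4) → 0 H
  atom 3: N, bond orders sum to 1 (valence 3) → 2 H
  atom 4: C, bond orders sum to 4 (valence 4) → 0 H
  atom 5: C, bond orders sum to 3 (valence 4) → 1 H
  atom 6: C with explicit H count 0
  atom 7: O, bond orders sum to 2 (valence 2) → 0 H
  atom 8: C, bond orders sum to 1 (valence 4) → 3 H
  atom 9: N, bond orders sum to 3 (valence 3) → 0 H
  atom 10: C, bond orders sum to 4 (valence 4) → 0 H
  atom 11: I (halogen, monovalent) → 0 H
  atom 12: C, bond orders sum to 4 (valence 4) → 0 H
  atom 13: O, bond orders sum to 2 (valence 2) → 0 H
  atom 14: C, bond orders sum to 1 (valence 4) → 3 H
Totals → C:8, H:9, I:1, N:2, O:3.
In Hill order: C8H9IN2O3.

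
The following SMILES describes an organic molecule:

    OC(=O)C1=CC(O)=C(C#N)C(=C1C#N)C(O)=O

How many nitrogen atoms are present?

2

Scan the SMILES for N atoms (remember two-letter symbols like Cl and Br are single atoms).
Nitrogen count: 2.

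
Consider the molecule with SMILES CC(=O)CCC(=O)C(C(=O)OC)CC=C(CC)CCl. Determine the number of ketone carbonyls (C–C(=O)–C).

The ketone motif appears at heavy-atom positions 2, 6 in the SMILES.
Other groups present: 1 alkene, 1 ester.
Ketone count: 2.

2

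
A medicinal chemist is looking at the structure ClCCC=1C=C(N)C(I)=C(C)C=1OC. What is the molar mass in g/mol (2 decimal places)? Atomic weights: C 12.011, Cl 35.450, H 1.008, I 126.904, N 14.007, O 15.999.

First, the molecular formula is C10H13ClINO (counting implicit H from valence).
  C: 10 × 12.011 = 120.110
  Cl: 1 × 35.450 = 35.450
  H: 13 × 1.008 = 13.104
  I: 1 × 126.904 = 126.904
  N: 1 × 14.007 = 14.007
  O: 1 × 15.999 = 15.999
Sum: 10×12.011 + 1×35.450 + 13×1.008 + 1×126.904 + 1×14.007 + 1×15.999 = 325.574 → 325.57 g/mol.

325.57 g/mol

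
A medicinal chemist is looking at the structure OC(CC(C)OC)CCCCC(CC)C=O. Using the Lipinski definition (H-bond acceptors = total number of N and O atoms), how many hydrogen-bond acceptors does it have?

N atoms: 0; O atoms: 3.
Lipinski HBA = 0 + 3 = 3.

3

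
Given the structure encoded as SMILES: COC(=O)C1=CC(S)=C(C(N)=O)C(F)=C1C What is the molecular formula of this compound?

C10H10FNO3S

Walk through each heavy atom and fill implicit hydrogens from standard valence (C 4, N 3, O 2, S 2, halogen 1):
  atom 1: C, bond orders sum to 1 (valence 4) → 3 H
  atom 2: O, bond orders sum to 2 (valence 2) → 0 H
  atom 3: C, bond orders sum to 4 (valence 4) → 0 H
  atom 4: O, bond orders sum to 2 (valence 2) → 0 H
  atom 5: C, bond orders sum to 4 (valence 4) → 0 H
  atom 6: C, bond orders sum to 3 (valence 4) → 1 H
  atom 7: C, bond orders sum to 4 (valence 4) → 0 H
  atom 8: S, bond orders sum to 1 (valence 2) → 1 H
  atom 9: C, bond orders sum to 4 (valence 4) → 0 H
  atom 10: C, bond orders sum to 4 (valence 4) → 0 H
  atom 11: N, bond orders sum to 1 (valence 3) → 2 H
  atom 12: O, bond orders sum to 2 (valence 2) → 0 H
  atom 13: C, bond orders sum to 4 (valence 4) → 0 H
  atom 14: F (halogen, monovalent) → 0 H
  atom 15: C, bond orders sum to 4 (valence 4) → 0 H
  atom 16: C, bond orders sum to 1 (valence 4) → 3 H
Totals → C:10, H:10, F:1, N:1, O:3, S:1.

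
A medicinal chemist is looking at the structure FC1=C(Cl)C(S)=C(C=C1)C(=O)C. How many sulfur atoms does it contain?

1

Scan the SMILES for S atoms (remember two-letter symbols like Cl and Br are single atoms).
Sulfur count: 1.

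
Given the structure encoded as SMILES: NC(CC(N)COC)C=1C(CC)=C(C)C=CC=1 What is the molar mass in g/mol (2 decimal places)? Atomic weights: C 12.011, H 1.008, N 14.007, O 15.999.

236.36 g/mol

First, the molecular formula is C14H24N2O (counting implicit H from valence).
  C: 14 × 12.011 = 168.154
  H: 24 × 1.008 = 24.192
  N: 2 × 14.007 = 28.014
  O: 1 × 15.999 = 15.999
Sum: 14×12.011 + 24×1.008 + 2×14.007 + 1×15.999 = 236.359 → 236.36 g/mol.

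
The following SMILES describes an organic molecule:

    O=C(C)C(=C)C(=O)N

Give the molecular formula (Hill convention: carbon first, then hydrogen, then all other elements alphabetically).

Walk through each heavy atom and fill implicit hydrogens from standard valence (C 4, N 3, O 2, S 2, halogen 1):
  atom 1: O, bond orders sum to 2 (valence 2) → 0 H
  atom 2: C, bond orders sum to 4 (valence 4) → 0 H
  atom 3: C, bond orders sum to 1 (valence 4) → 3 H
  atom 4: C, bond orders sum to 4 (valence 4) → 0 H
  atom 5: C, bond orders sum to 2 (valence 4) → 2 H
  atom 6: C, bond orders sum to 4 (valence 4) → 0 H
  atom 7: O, bond orders sum to 2 (valence 2) → 0 H
  atom 8: N, bond orders sum to 1 (valence 3) → 2 H
Totals → C:5, H:7, N:1, O:2.

C5H7NO2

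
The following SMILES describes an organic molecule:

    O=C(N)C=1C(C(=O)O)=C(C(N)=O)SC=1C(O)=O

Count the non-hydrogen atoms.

17

Every atom symbol written in the SMILES (organic subset) is one heavy atom; implicit H are not written.
Heavy atoms by element → C:8, N:2, O:6, S:1.
Total: 17.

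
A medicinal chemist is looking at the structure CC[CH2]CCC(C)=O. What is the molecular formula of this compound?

Walk through each heavy atom and fill implicit hydrogens from standard valence (C 4, N 3, O 2, S 2, halogen 1):
  atom 1: C, bond orders sum to 1 (valence 4) → 3 H
  atom 2: C, bond orders sum to 2 (valence 4) → 2 H
  atom 3: C with explicit H count 2
  atom 4: C, bond orders sum to 2 (valence 4) → 2 H
  atom 5: C, bond orders sum to 2 (valence 4) → 2 H
  atom 6: C, bond orders sum to 4 (valence 4) → 0 H
  atom 7: C, bond orders sum to 1 (valence 4) → 3 H
  atom 8: O, bond orders sum to 2 (valence 2) → 0 H
Totals → C:7, H:14, O:1.

C7H14O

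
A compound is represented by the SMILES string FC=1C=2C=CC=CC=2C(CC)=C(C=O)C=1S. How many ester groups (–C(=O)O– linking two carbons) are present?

Scan the SMILES for the ester motif — none present.
Groups that are present: 1 aldehyde, 1 thiol.

0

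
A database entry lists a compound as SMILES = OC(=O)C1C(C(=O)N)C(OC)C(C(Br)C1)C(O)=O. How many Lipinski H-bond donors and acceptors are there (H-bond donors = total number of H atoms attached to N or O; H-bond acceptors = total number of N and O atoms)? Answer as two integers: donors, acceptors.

4, 7

Donors: find every N or O and count the H atoms it carries.
  atom 1 (O): bond orders sum to 1 → 1 H
  atom 3 (O): bond orders sum to 2 → 0 H
  atom 7 (O): bond orders sum to 2 → 0 H
  atom 8 (N): bond orders sum to 1 → 2 H
  atom 10 (O): bond orders sum to 2 → 0 H
  atom 17 (O): bond orders sum to 1 → 1 H
  atom 18 (O): bond orders sum to 2 → 0 H
Lipinski HBD = 4.
Acceptors: N atoms = 1, O atoms = 6 → HBA = 7.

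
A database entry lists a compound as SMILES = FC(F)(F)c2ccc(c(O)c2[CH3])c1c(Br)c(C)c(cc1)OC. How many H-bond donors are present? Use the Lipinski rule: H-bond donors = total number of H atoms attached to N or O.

1

Donors: find every N or O and count the H atoms it carries.
  atom 10 (O): bond orders sum to 1 → 1 H
  atom 21 (O): bond orders sum to 2 → 0 H
Lipinski HBD = 1.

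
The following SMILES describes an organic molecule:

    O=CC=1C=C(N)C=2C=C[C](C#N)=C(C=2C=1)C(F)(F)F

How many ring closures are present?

In SMILES, each pair of matching ring-closure digits denotes one ring-closing bond; the number of such bonds equals the number of independent rings.
Ring-closure bonds here: 2.

2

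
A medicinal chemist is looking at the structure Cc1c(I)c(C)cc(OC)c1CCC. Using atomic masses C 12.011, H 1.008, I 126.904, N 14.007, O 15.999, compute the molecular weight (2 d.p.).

304.17 g/mol

First, the molecular formula is C12H17IO (counting implicit H from valence).
  C: 12 × 12.011 = 144.132
  H: 17 × 1.008 = 17.136
  I: 1 × 126.904 = 126.904
  O: 1 × 15.999 = 15.999
Sum: 12×12.011 + 17×1.008 + 1×126.904 + 1×15.999 = 304.171 → 304.17 g/mol.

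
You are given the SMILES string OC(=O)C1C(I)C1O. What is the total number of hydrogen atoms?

5

Walk through each heavy atom and fill implicit hydrogens from standard valence (C 4, N 3, O 2, S 2, halogen 1):
  atom 1: O, bond orders sum to 1 (valence 2) → 1 H
  atom 2: C, bond orders sum to 4 (valence 4) → 0 H
  atom 3: O, bond orders sum to 2 (valence 2) → 0 H
  atom 4: C, bond orders sum to 3 (valence 4) → 1 H
  atom 5: C, bond orders sum to 3 (valence 4) → 1 H
  atom 6: I (halogen, monovalent) → 0 H
  atom 7: C, bond orders sum to 3 (valence 4) → 1 H
  atom 8: O, bond orders sum to 1 (valence 2) → 1 H
Total hydrogens: 5.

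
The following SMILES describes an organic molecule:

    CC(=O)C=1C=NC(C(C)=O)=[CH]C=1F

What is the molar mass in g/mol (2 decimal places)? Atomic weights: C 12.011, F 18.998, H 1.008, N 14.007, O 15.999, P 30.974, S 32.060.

181.17 g/mol

First, the molecular formula is C9H8FNO2 (counting implicit H from valence).
  C: 9 × 12.011 = 108.099
  F: 1 × 18.998 = 18.998
  H: 8 × 1.008 = 8.064
  N: 1 × 14.007 = 14.007
  O: 2 × 15.999 = 31.998
Sum: 9×12.011 + 1×18.998 + 8×1.008 + 1×14.007 + 2×15.999 = 181.166 → 181.17 g/mol.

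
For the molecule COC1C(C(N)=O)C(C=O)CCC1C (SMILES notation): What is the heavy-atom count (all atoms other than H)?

Every atom symbol written in the SMILES (organic subset) is one heavy atom; implicit H are not written.
Heavy atoms by element → C:10, N:1, O:3.
Total: 14.

14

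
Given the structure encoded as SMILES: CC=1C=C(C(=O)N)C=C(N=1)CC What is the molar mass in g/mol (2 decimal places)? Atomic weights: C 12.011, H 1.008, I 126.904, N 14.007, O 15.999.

First, the molecular formula is C9H12N2O (counting implicit H from valence).
  C: 9 × 12.011 = 108.099
  H: 12 × 1.008 = 12.096
  N: 2 × 14.007 = 28.014
  O: 1 × 15.999 = 15.999
Sum: 9×12.011 + 12×1.008 + 2×14.007 + 1×15.999 = 164.208 → 164.21 g/mol.

164.21 g/mol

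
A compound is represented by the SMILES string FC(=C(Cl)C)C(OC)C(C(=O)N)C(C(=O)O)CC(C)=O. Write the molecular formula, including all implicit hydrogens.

C12H17ClFNO5

Walk through each heavy atom and fill implicit hydrogens from standard valence (C 4, N 3, O 2, S 2, halogen 1):
  atom 1: F (halogen, monovalent) → 0 H
  atom 2: C, bond orders sum to 4 (valence 4) → 0 H
  atom 3: C, bond orders sum to 4 (valence 4) → 0 H
  atom 4: Cl (halogen, monovalent) → 0 H
  atom 5: C, bond orders sum to 1 (valence 4) → 3 H
  atom 6: C, bond orders sum to 3 (valence 4) → 1 H
  atom 7: O, bond orders sum to 2 (valence 2) → 0 H
  atom 8: C, bond orders sum to 1 (valence 4) → 3 H
  atom 9: C, bond orders sum to 3 (valence 4) → 1 H
  atom 10: C, bond orders sum to 4 (valence 4) → 0 H
  atom 11: O, bond orders sum to 2 (valence 2) → 0 H
  atom 12: N, bond orders sum to 1 (valence 3) → 2 H
  atom 13: C, bond orders sum to 3 (valence 4) → 1 H
  atom 14: C, bond orders sum to 4 (valence 4) → 0 H
  atom 15: O, bond orders sum to 2 (valence 2) → 0 H
  atom 16: O, bond orders sum to 1 (valence 2) → 1 H
  atom 17: C, bond orders sum to 2 (valence 4) → 2 H
  atom 18: C, bond orders sum to 4 (valence 4) → 0 H
  atom 19: C, bond orders sum to 1 (valence 4) → 3 H
  atom 20: O, bond orders sum to 2 (valence 2) → 0 H
Totals → C:12, H:17, Cl:1, F:1, N:1, O:5.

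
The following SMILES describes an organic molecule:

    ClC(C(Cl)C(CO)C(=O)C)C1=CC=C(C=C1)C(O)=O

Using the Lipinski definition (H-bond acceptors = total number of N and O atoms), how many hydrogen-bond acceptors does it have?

N atoms: 0; O atoms: 4.
Lipinski HBA = 0 + 4 = 4.

4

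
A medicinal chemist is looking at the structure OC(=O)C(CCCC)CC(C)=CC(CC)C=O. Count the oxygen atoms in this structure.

3

Scan the SMILES for O atoms (remember two-letter symbols like Cl and Br are single atoms).
Oxygen count: 3.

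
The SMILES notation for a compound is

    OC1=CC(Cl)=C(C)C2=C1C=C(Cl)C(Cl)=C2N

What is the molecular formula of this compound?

C11H8Cl3NO

Walk through each heavy atom and fill implicit hydrogens from standard valence (C 4, N 3, O 2, S 2, halogen 1):
  atom 1: O, bond orders sum to 1 (valence 2) → 1 H
  atom 2: C, bond orders sum to 4 (valence 4) → 0 H
  atom 3: C, bond orders sum to 3 (valence 4) → 1 H
  atom 4: C, bond orders sum to 4 (valence 4) → 0 H
  atom 5: Cl (halogen, monovalent) → 0 H
  atom 6: C, bond orders sum to 4 (valence 4) → 0 H
  atom 7: C, bond orders sum to 1 (valence 4) → 3 H
  atom 8: C, bond orders sum to 4 (valence 4) → 0 H
  atom 9: C, bond orders sum to 4 (valence 4) → 0 H
  atom 10: C, bond orders sum to 3 (valence 4) → 1 H
  atom 11: C, bond orders sum to 4 (valence 4) → 0 H
  atom 12: Cl (halogen, monovalent) → 0 H
  atom 13: C, bond orders sum to 4 (valence 4) → 0 H
  atom 14: Cl (halogen, monovalent) → 0 H
  atom 15: C, bond orders sum to 4 (valence 4) → 0 H
  atom 16: N, bond orders sum to 1 (valence 3) → 2 H
Totals → C:11, H:8, Cl:3, N:1, O:1.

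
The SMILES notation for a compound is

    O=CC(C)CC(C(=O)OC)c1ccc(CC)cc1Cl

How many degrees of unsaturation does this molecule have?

6

Molecular formula: C15H19ClO3.
DoU = (2C + 2 + N − H − X) / 2, where X is the halogen count and O/S are ignored.
    = (2·15 + 2 + 0 − 19 − 1) / 2 = 12 / 2 = 6.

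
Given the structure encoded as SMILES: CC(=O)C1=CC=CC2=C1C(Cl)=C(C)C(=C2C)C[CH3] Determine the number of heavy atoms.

18

Every atom symbol written in the SMILES (organic subset) is one heavy atom; implicit H are not written.
Heavy atoms by element → C:16, Cl:1, O:1.
Total: 18.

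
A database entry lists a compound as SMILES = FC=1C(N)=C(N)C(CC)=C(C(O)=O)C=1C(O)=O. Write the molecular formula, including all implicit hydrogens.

Walk through each heavy atom and fill implicit hydrogens from standard valence (C 4, N 3, O 2, S 2, halogen 1):
  atom 1: F (halogen, monovalent) → 0 H
  atom 2: C, bond orders sum to 4 (valence 4) → 0 H
  atom 3: C, bond orders sum to 4 (valence 4) → 0 H
  atom 4: N, bond orders sum to 1 (valence 3) → 2 H
  atom 5: C, bond orders sum to 4 (valence 4) → 0 H
  atom 6: N, bond orders sum to 1 (valence 3) → 2 H
  atom 7: C, bond orders sum to 4 (valence 4) → 0 H
  atom 8: C, bond orders sum to 2 (valence 4) → 2 H
  atom 9: C, bond orders sum to 1 (valence 4) → 3 H
  atom 10: C, bond orders sum to 4 (valence 4) → 0 H
  atom 11: C, bond orders sum to 4 (valence 4) → 0 H
  atom 12: O, bond orders sum to 1 (valence 2) → 1 H
  atom 13: O, bond orders sum to 2 (valence 2) → 0 H
  atom 14: C, bond orders sum to 4 (valence 4) → 0 H
  atom 15: C, bond orders sum to 4 (valence 4) → 0 H
  atom 16: O, bond orders sum to 1 (valence 2) → 1 H
  atom 17: O, bond orders sum to 2 (valence 2) → 0 H
Totals → C:10, H:11, F:1, N:2, O:4.
In Hill order: C10H11FN2O4.

C10H11FN2O4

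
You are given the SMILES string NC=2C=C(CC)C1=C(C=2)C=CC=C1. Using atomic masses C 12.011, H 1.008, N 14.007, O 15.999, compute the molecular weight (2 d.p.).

171.24 g/mol

First, the molecular formula is C12H13N (counting implicit H from valence).
  C: 12 × 12.011 = 144.132
  H: 13 × 1.008 = 13.104
  N: 1 × 14.007 = 14.007
Sum: 12×12.011 + 13×1.008 + 1×14.007 = 171.243 → 171.24 g/mol.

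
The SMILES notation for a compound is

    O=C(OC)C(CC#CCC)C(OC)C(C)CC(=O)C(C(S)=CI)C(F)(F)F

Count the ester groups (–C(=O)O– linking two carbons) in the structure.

The ester motif appears at heavy-atom position 2 in the SMILES.
Other groups present: 1 alkene, 1 alkyne, 1 ether, 1 ketone, 1 thiol.
Ester count: 1.

1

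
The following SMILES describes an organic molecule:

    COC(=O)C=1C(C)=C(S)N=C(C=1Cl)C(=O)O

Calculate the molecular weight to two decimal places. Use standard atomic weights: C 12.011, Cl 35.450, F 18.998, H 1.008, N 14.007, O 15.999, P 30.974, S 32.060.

261.68 g/mol

First, the molecular formula is C9H8ClNO4S (counting implicit H from valence).
  C: 9 × 12.011 = 108.099
  Cl: 1 × 35.450 = 35.450
  H: 8 × 1.008 = 8.064
  N: 1 × 14.007 = 14.007
  O: 4 × 15.999 = 63.996
  S: 1 × 32.060 = 32.060
Sum: 9×12.011 + 1×35.450 + 8×1.008 + 1×14.007 + 4×15.999 + 1×32.060 = 261.676 → 261.68 g/mol.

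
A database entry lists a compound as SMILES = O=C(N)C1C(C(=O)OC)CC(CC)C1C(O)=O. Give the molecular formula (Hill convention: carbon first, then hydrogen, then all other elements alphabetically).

C11H17NO5

Walk through each heavy atom and fill implicit hydrogens from standard valence (C 4, N 3, O 2, S 2, halogen 1):
  atom 1: O, bond orders sum to 2 (valence 2) → 0 H
  atom 2: C, bond orders sum to 4 (valence 4) → 0 H
  atom 3: N, bond orders sum to 1 (valence 3) → 2 H
  atom 4: C, bond orders sum to 3 (valence 4) → 1 H
  atom 5: C, bond orders sum to 3 (valence 4) → 1 H
  atom 6: C, bond orders sum to 4 (valence 4) → 0 H
  atom 7: O, bond orders sum to 2 (valence 2) → 0 H
  atom 8: O, bond orders sum to 2 (valence 2) → 0 H
  atom 9: C, bond orders sum to 1 (valence 4) → 3 H
  atom 10: C, bond orders sum to 2 (valence 4) → 2 H
  atom 11: C, bond orders sum to 3 (valence 4) → 1 H
  atom 12: C, bond orders sum to 2 (valence 4) → 2 H
  atom 13: C, bond orders sum to 1 (valence 4) → 3 H
  atom 14: C, bond orders sum to 3 (valence 4) → 1 H
  atom 15: C, bond orders sum to 4 (valence 4) → 0 H
  atom 16: O, bond orders sum to 1 (valence 2) → 1 H
  atom 17: O, bond orders sum to 2 (valence 2) → 0 H
Totals → C:11, H:17, N:1, O:5.
In Hill order: C11H17NO5.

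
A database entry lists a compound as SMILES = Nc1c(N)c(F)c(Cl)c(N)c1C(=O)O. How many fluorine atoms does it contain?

Scan the SMILES for F atoms (remember two-letter symbols like Cl and Br are single atoms).
Fluorine count: 1.

1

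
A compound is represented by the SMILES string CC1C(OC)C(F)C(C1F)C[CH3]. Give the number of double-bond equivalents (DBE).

Degree of unsaturation = (number of rings) + (number of π bonds).
Ring closures in the SMILES: 1.
π bonds: none → 0 DoU from unsaturation.
Total DoU = 1 + 0 = 1.

1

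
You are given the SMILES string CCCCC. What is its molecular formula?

C5H12

Walk through each heavy atom and fill implicit hydrogens from standard valence (C 4, N 3, O 2, S 2, halogen 1):
  atom 1: C, bond orders sum to 1 (valence 4) → 3 H
  atom 2: C, bond orders sum to 2 (valence 4) → 2 H
  atom 3: C, bond orders sum to 2 (valence 4) → 2 H
  atom 4: C, bond orders sum to 2 (valence 4) → 2 H
  atom 5: C, bond orders sum to 1 (valence 4) → 3 H
Totals → C:5, H:12.
In Hill order: C5H12.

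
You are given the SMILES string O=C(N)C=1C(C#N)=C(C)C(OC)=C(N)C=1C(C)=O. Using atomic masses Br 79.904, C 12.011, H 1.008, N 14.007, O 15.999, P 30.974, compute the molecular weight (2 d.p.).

First, the molecular formula is C12H13N3O3 (counting implicit H from valence).
  C: 12 × 12.011 = 144.132
  H: 13 × 1.008 = 13.104
  N: 3 × 14.007 = 42.021
  O: 3 × 15.999 = 47.997
Sum: 12×12.011 + 13×1.008 + 3×14.007 + 3×15.999 = 247.254 → 247.25 g/mol.

247.25 g/mol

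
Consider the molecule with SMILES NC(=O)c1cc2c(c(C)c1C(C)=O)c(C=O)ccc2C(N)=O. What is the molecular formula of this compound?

Walk through each heavy atom and fill implicit hydrogens from standard valence (C 4, N 3, O 2, S 2, halogen 1); for lowercase aromatic atoms, an aromatic c carries 1 H when it has two neighbours and 0 H with three, and aromatic n carries 0 H:
  atom 1: N, bond orders sum to 1 (valence 3) → 2 H
  atom 2: C, bond orders sum to 4 (valence 4) → 0 H
  atom 3: O, bond orders sum to 2 (valence 2) → 0 H
  atom 4: aromatic c, 3 neighbours → 0 H
  atom 5: aromatic c, 2 neighbours → 1 H
  atom 6: aromatic c, 3 neighbours → 0 H
  atom 7: aromatic c, 3 neighbours → 0 H
  atom 8: aromatic c, 3 neighbours → 0 H
  atom 9: C, bond orders sum to 1 (valence 4) → 3 H
  atom 10: aromatic c, 3 neighbours → 0 H
  atom 11: C, bond orders sum to 4 (valence 4) → 0 H
  atom 12: C, bond orders sum to 1 (valence 4) → 3 H
  atom 13: O, bond orders sum to 2 (valence 2) → 0 H
  atom 14: aromatic c, 3 neighbours → 0 H
  atom 15: C, bond orders sum to 3 (valence 4) → 1 H
  atom 16: O, bond orders sum to 2 (valence 2) → 0 H
  atom 17: aromatic c, 2 neighbours → 1 H
  atom 18: aromatic c, 2 neighbours → 1 H
  atom 19: aromatic c, 3 neighbours → 0 H
  atom 20: C, bond orders sum to 4 (valence 4) → 0 H
  atom 21: N, bond orders sum to 1 (valence 3) → 2 H
  atom 22: O, bond orders sum to 2 (valence 2) → 0 H
Totals → C:16, H:14, N:2, O:4.
In Hill order: C16H14N2O4.

C16H14N2O4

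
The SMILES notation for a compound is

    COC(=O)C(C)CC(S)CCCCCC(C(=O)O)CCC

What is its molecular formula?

C16H30O4S

Walk through each heavy atom and fill implicit hydrogens from standard valence (C 4, N 3, O 2, S 2, halogen 1):
  atom 1: C, bond orders sum to 1 (valence 4) → 3 H
  atom 2: O, bond orders sum to 2 (valence 2) → 0 H
  atom 3: C, bond orders sum to 4 (valence 4) → 0 H
  atom 4: O, bond orders sum to 2 (valence 2) → 0 H
  atom 5: C, bond orders sum to 3 (valence 4) → 1 H
  atom 6: C, bond orders sum to 1 (valence 4) → 3 H
  atom 7: C, bond orders sum to 2 (valence 4) → 2 H
  atom 8: C, bond orders sum to 3 (valence 4) → 1 H
  atom 9: S, bond orders sum to 1 (valence 2) → 1 H
  atom 10: C, bond orders sum to 2 (valence 4) → 2 H
  atom 11: C, bond orders sum to 2 (valence 4) → 2 H
  atom 12: C, bond orders sum to 2 (valence 4) → 2 H
  atom 13: C, bond orders sum to 2 (valence 4) → 2 H
  atom 14: C, bond orders sum to 2 (valence 4) → 2 H
  atom 15: C, bond orders sum to 3 (valence 4) → 1 H
  atom 16: C, bond orders sum to 4 (valence 4) → 0 H
  atom 17: O, bond orders sum to 2 (valence 2) → 0 H
  atom 18: O, bond orders sum to 1 (valence 2) → 1 H
  atom 19: C, bond orders sum to 2 (valence 4) → 2 H
  atom 20: C, bond orders sum to 2 (valence 4) → 2 H
  atom 21: C, bond orders sum to 1 (valence 4) → 3 H
Totals → C:16, H:30, O:4, S:1.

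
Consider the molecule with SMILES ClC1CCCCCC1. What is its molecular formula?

Walk through each heavy atom and fill implicit hydrogens from standard valence (C 4, N 3, O 2, S 2, halogen 1):
  atom 1: Cl (halogen, monovalent) → 0 H
  atom 2: C, bond orders sum to 3 (valence 4) → 1 H
  atom 3: C, bond orders sum to 2 (valence 4) → 2 H
  atom 4: C, bond orders sum to 2 (valence 4) → 2 H
  atom 5: C, bond orders sum to 2 (valence 4) → 2 H
  atom 6: C, bond orders sum to 2 (valence 4) → 2 H
  atom 7: C, bond orders sum to 2 (valence 4) → 2 H
  atom 8: C, bond orders sum to 2 (valence 4) → 2 H
Totals → C:7, H:13, Cl:1.
In Hill order: C7H13Cl.

C7H13Cl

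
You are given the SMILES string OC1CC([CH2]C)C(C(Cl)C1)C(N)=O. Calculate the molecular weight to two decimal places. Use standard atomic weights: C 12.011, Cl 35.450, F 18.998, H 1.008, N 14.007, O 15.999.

First, the molecular formula is C9H16ClNO2 (counting implicit H from valence).
  C: 9 × 12.011 = 108.099
  Cl: 1 × 35.450 = 35.450
  H: 16 × 1.008 = 16.128
  N: 1 × 14.007 = 14.007
  O: 2 × 15.999 = 31.998
Sum: 9×12.011 + 1×35.450 + 16×1.008 + 1×14.007 + 2×15.999 = 205.682 → 205.68 g/mol.

205.68 g/mol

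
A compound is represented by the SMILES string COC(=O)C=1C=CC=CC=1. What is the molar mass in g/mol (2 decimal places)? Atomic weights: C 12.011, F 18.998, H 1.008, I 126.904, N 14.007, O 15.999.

136.15 g/mol

First, the molecular formula is C8H8O2 (counting implicit H from valence).
  C: 8 × 12.011 = 96.088
  H: 8 × 1.008 = 8.064
  O: 2 × 15.999 = 31.998
Sum: 8×12.011 + 8×1.008 + 2×15.999 = 136.150 → 136.15 g/mol.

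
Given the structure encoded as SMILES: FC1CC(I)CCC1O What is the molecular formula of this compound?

C6H10FIO

Walk through each heavy atom and fill implicit hydrogens from standard valence (C 4, N 3, O 2, S 2, halogen 1):
  atom 1: F (halogen, monovalent) → 0 H
  atom 2: C, bond orders sum to 3 (valence 4) → 1 H
  atom 3: C, bond orders sum to 2 (valence 4) → 2 H
  atom 4: C, bond orders sum to 3 (valence 4) → 1 H
  atom 5: I (halogen, monovalent) → 0 H
  atom 6: C, bond orders sum to 2 (valence 4) → 2 H
  atom 7: C, bond orders sum to 2 (valence 4) → 2 H
  atom 8: C, bond orders sum to 3 (valence 4) → 1 H
  atom 9: O, bond orders sum to 1 (valence 2) → 1 H
Totals → C:6, H:10, F:1, I:1, O:1.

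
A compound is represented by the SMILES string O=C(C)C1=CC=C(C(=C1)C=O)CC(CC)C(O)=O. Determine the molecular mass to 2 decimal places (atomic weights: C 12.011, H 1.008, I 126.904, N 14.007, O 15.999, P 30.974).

First, the molecular formula is C14H16O4 (counting implicit H from valence).
  C: 14 × 12.011 = 168.154
  H: 16 × 1.008 = 16.128
  O: 4 × 15.999 = 63.996
Sum: 14×12.011 + 16×1.008 + 4×15.999 = 248.278 → 248.28 g/mol.

248.28 g/mol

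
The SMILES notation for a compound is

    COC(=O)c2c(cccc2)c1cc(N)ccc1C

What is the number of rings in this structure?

In SMILES, each pair of matching ring-closure digits denotes one ring-closing bond; the number of such bonds equals the number of independent rings.
Ring-closure bonds here: 2.

2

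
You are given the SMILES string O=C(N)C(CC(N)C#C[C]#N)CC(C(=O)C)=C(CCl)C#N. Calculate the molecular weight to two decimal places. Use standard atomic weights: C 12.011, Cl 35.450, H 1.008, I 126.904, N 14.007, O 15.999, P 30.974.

First, the molecular formula is C14H15ClN4O2 (counting implicit H from valence).
  C: 14 × 12.011 = 168.154
  Cl: 1 × 35.450 = 35.450
  H: 15 × 1.008 = 15.120
  N: 4 × 14.007 = 56.028
  O: 2 × 15.999 = 31.998
Sum: 14×12.011 + 1×35.450 + 15×1.008 + 4×14.007 + 2×15.999 = 306.750 → 306.75 g/mol.

306.75 g/mol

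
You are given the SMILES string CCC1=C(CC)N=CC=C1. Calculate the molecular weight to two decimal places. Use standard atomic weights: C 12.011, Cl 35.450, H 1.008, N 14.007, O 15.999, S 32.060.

First, the molecular formula is C9H13N (counting implicit H from valence).
  C: 9 × 12.011 = 108.099
  H: 13 × 1.008 = 13.104
  N: 1 × 14.007 = 14.007
Sum: 9×12.011 + 13×1.008 + 1×14.007 = 135.210 → 135.21 g/mol.

135.21 g/mol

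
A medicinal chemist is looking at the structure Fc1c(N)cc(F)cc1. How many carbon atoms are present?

6

Count every carbon token in the SMILES (each C, including those in ring-closure positions and inside branches).
Carbon count: 6.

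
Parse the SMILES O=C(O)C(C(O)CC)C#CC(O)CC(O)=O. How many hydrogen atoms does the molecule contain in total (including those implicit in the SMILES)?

Walk through each heavy atom and fill implicit hydrogens from standard valence (C 4, N 3, O 2, S 2, halogen 1):
  atom 1: O, bond orders sum to 2 (valence 2) → 0 H
  atom 2: C, bond orders sum to 4 (valence 4) → 0 H
  atom 3: O, bond orders sum to 1 (valence 2) → 1 H
  atom 4: C, bond orders sum to 3 (valence 4) → 1 H
  atom 5: C, bond orders sum to 3 (valence 4) → 1 H
  atom 6: O, bond orders sum to 1 (valence 2) → 1 H
  atom 7: C, bond orders sum to 2 (valence 4) → 2 H
  atom 8: C, bond orders sum to 1 (valence 4) → 3 H
  atom 9: C, bond orders sum to 4 (valence 4) → 0 H
  atom 10: C, bond orders sum to 4 (valence 4) → 0 H
  atom 11: C, bond orders sum to 3 (valence 4) → 1 H
  atom 12: O, bond orders sum to 1 (valence 2) → 1 H
  atom 13: C, bond orders sum to 2 (valence 4) → 2 H
  atom 14: C, bond orders sum to 4 (valence 4) → 0 H
  atom 15: O, bond orders sum to 1 (valence 2) → 1 H
  atom 16: O, bond orders sum to 2 (valence 2) → 0 H
Total hydrogens: 14.

14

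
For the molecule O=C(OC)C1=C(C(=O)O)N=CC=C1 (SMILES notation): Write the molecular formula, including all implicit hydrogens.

Walk through each heavy atom and fill implicit hydrogens from standard valence (C 4, N 3, O 2, S 2, halogen 1):
  atom 1: O, bond orders sum to 2 (valence 2) → 0 H
  atom 2: C, bond orders sum to 4 (valence 4) → 0 H
  atom 3: O, bond orders sum to 2 (valence 2) → 0 H
  atom 4: C, bond orders sum to 1 (valence 4) → 3 H
  atom 5: C, bond orders sum to 4 (valence 4) → 0 H
  atom 6: C, bond orders sum to 4 (valence 4) → 0 H
  atom 7: C, bond orders sum to 4 (valence 4) → 0 H
  atom 8: O, bond orders sum to 2 (valence 2) → 0 H
  atom 9: O, bond orders sum to 1 (valence 2) → 1 H
  atom 10: N, bond orders sum to 3 (valence 3) → 0 H
  atom 11: C, bond orders sum to 3 (valence 4) → 1 H
  atom 12: C, bond orders sum to 3 (valence 4) → 1 H
  atom 13: C, bond orders sum to 3 (valence 4) → 1 H
Totals → C:8, H:7, N:1, O:4.

C8H7NO4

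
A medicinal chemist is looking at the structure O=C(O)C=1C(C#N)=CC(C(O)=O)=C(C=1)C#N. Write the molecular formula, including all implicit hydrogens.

C10H4N2O4

Walk through each heavy atom and fill implicit hydrogens from standard valence (C 4, N 3, O 2, S 2, halogen 1):
  atom 1: O, bond orders sum to 2 (valence 2) → 0 H
  atom 2: C, bond orders sum to 4 (valence 4) → 0 H
  atom 3: O, bond orders sum to 1 (valence 2) → 1 H
  atom 4: C, bond orders sum to 4 (valence 4) → 0 H
  atom 5: C, bond orders sum to 4 (valence 4) → 0 H
  atom 6: C, bond orders sum to 4 (valence 4) → 0 H
  atom 7: N, bond orders sum to 3 (valence 3) → 0 H
  atom 8: C, bond orders sum to 3 (valence 4) → 1 H
  atom 9: C, bond orders sum to 4 (valence 4) → 0 H
  atom 10: C, bond orders sum to 4 (valence 4) → 0 H
  atom 11: O, bond orders sum to 1 (valence 2) → 1 H
  atom 12: O, bond orders sum to 2 (valence 2) → 0 H
  atom 13: C, bond orders sum to 4 (valence 4) → 0 H
  atom 14: C, bond orders sum to 3 (valence 4) → 1 H
  atom 15: C, bond orders sum to 4 (valence 4) → 0 H
  atom 16: N, bond orders sum to 3 (valence 3) → 0 H
Totals → C:10, H:4, N:2, O:4.
In Hill order: C10H4N2O4.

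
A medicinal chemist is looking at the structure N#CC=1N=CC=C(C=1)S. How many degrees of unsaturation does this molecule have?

6

Degree of unsaturation = (number of rings) + (number of π bonds).
Ring closures in the SMILES: 1.
π bonds: 3 double bonds (each 1 DoU), 1 triple bond (each 2 DoU) → 5 DoU from unsaturation.
Total DoU = 1 + 5 = 6.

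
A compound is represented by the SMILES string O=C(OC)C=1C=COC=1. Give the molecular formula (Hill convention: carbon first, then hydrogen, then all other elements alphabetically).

C6H6O3

Walk through each heavy atom and fill implicit hydrogens from standard valence (C 4, N 3, O 2, S 2, halogen 1):
  atom 1: O, bond orders sum to 2 (valence 2) → 0 H
  atom 2: C, bond orders sum to 4 (valence 4) → 0 H
  atom 3: O, bond orders sum to 2 (valence 2) → 0 H
  atom 4: C, bond orders sum to 1 (valence 4) → 3 H
  atom 5: C, bond orders sum to 4 (valence 4) → 0 H
  atom 6: C, bond orders sum to 3 (valence 4) → 1 H
  atom 7: C, bond orders sum to 3 (valence 4) → 1 H
  atom 8: O, bond orders sum to 2 (valence 2) → 0 H
  atom 9: C, bond orders sum to 3 (valence 4) → 1 H
Totals → C:6, H:6, O:3.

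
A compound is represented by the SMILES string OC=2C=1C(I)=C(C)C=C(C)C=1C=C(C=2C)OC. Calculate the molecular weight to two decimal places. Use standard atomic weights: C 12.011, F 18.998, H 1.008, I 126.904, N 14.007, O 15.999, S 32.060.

First, the molecular formula is C14H15IO2 (counting implicit H from valence).
  C: 14 × 12.011 = 168.154
  H: 15 × 1.008 = 15.120
  I: 1 × 126.904 = 126.904
  O: 2 × 15.999 = 31.998
Sum: 14×12.011 + 15×1.008 + 1×126.904 + 2×15.999 = 342.176 → 342.18 g/mol.

342.18 g/mol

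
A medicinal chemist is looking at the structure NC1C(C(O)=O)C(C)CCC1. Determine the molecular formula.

Walk through each heavy atom and fill implicit hydrogens from standard valence (C 4, N 3, O 2, S 2, halogen 1):
  atom 1: N, bond orders sum to 1 (valence 3) → 2 H
  atom 2: C, bond orders sum to 3 (valence 4) → 1 H
  atom 3: C, bond orders sum to 3 (valence 4) → 1 H
  atom 4: C, bond orders sum to 4 (valence 4) → 0 H
  atom 5: O, bond orders sum to 1 (valence 2) → 1 H
  atom 6: O, bond orders sum to 2 (valence 2) → 0 H
  atom 7: C, bond orders sum to 3 (valence 4) → 1 H
  atom 8: C, bond orders sum to 1 (valence 4) → 3 H
  atom 9: C, bond orders sum to 2 (valence 4) → 2 H
  atom 10: C, bond orders sum to 2 (valence 4) → 2 H
  atom 11: C, bond orders sum to 2 (valence 4) → 2 H
Totals → C:8, H:15, N:1, O:2.

C8H15NO2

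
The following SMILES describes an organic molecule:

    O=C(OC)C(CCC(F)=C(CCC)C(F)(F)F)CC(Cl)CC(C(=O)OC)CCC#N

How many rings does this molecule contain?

0

In SMILES, each pair of matching ring-closure digits denotes one ring-closing bond; the number of such bonds equals the number of independent rings.
Ring-closure bonds here: 0.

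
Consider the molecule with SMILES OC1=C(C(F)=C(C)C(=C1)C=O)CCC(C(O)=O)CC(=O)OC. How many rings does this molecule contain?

1

In SMILES, each pair of matching ring-closure digits denotes one ring-closing bond; the number of such bonds equals the number of independent rings.
Ring-closure bonds here: 1.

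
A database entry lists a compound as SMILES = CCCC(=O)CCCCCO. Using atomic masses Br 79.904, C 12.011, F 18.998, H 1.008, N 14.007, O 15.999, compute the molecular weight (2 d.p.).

First, the molecular formula is C9H18O2 (counting implicit H from valence).
  C: 9 × 12.011 = 108.099
  H: 18 × 1.008 = 18.144
  O: 2 × 15.999 = 31.998
Sum: 9×12.011 + 18×1.008 + 2×15.999 = 158.241 → 158.24 g/mol.

158.24 g/mol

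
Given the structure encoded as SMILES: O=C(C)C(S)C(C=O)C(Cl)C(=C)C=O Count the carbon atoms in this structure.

9

Count every carbon token in the SMILES (each C, including those in ring-closure positions and inside branches).
Carbon count: 9.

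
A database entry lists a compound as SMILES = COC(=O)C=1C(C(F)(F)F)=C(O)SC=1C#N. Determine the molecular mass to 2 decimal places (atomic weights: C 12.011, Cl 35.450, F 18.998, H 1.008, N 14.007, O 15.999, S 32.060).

251.18 g/mol

First, the molecular formula is C8H4F3NO3S (counting implicit H from valence).
  C: 8 × 12.011 = 96.088
  F: 3 × 18.998 = 56.994
  H: 4 × 1.008 = 4.032
  N: 1 × 14.007 = 14.007
  O: 3 × 15.999 = 47.997
  S: 1 × 32.060 = 32.060
Sum: 8×12.011 + 3×18.998 + 4×1.008 + 1×14.007 + 3×15.999 + 1×32.060 = 251.178 → 251.18 g/mol.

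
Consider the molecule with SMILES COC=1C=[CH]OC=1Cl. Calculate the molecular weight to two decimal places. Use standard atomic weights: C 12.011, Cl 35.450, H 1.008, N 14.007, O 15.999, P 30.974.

132.54 g/mol

First, the molecular formula is C5H5ClO2 (counting implicit H from valence).
  C: 5 × 12.011 = 60.055
  Cl: 1 × 35.450 = 35.450
  H: 5 × 1.008 = 5.040
  O: 2 × 15.999 = 31.998
Sum: 5×12.011 + 1×35.450 + 5×1.008 + 2×15.999 = 132.543 → 132.54 g/mol.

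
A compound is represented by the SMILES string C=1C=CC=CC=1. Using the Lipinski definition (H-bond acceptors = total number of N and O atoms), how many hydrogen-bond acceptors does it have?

N atoms: 0; O atoms: 0.
Lipinski HBA = 0 + 0 = 0.

0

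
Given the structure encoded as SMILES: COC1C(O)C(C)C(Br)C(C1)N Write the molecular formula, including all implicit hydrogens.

Walk through each heavy atom and fill implicit hydrogens from standard valence (C 4, N 3, O 2, S 2, halogen 1):
  atom 1: C, bond orders sum to 1 (valence 4) → 3 H
  atom 2: O, bond orders sum to 2 (valence 2) → 0 H
  atom 3: C, bond orders sum to 3 (valence 4) → 1 H
  atom 4: C, bond orders sum to 3 (valence 4) → 1 H
  atom 5: O, bond orders sum to 1 (valence 2) → 1 H
  atom 6: C, bond orders sum to 3 (valence 4) → 1 H
  atom 7: C, bond orders sum to 1 (valence 4) → 3 H
  atom 8: C, bond orders sum to 3 (valence 4) → 1 H
  atom 9: Br (halogen, monovalent) → 0 H
  atom 10: C, bond orders sum to 3 (valence 4) → 1 H
  atom 11: C, bond orders sum to 2 (valence 4) → 2 H
  atom 12: N, bond orders sum to 1 (valence 3) → 2 H
Totals → C:8, H:16, Br:1, N:1, O:2.
In Hill order: C8H16BrNO2.

C8H16BrNO2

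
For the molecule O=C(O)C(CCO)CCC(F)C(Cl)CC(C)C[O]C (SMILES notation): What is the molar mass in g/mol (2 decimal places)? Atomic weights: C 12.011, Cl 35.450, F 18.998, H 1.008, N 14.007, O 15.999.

298.78 g/mol

First, the molecular formula is C13H24ClFO4 (counting implicit H from valence).
  C: 13 × 12.011 = 156.143
  Cl: 1 × 35.450 = 35.450
  F: 1 × 18.998 = 18.998
  H: 24 × 1.008 = 24.192
  O: 4 × 15.999 = 63.996
Sum: 13×12.011 + 1×35.450 + 1×18.998 + 24×1.008 + 4×15.999 = 298.779 → 298.78 g/mol.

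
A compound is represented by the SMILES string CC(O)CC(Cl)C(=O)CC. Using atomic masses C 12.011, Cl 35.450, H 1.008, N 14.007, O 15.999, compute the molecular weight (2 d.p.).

First, the molecular formula is C7H13ClO2 (counting implicit H from valence).
  C: 7 × 12.011 = 84.077
  Cl: 1 × 35.450 = 35.450
  H: 13 × 1.008 = 13.104
  O: 2 × 15.999 = 31.998
Sum: 7×12.011 + 1×35.450 + 13×1.008 + 2×15.999 = 164.629 → 164.63 g/mol.

164.63 g/mol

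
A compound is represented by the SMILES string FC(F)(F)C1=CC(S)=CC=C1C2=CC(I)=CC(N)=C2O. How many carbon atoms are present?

13

Count every carbon token in the SMILES (each C, including those in ring-closure positions and inside branches).
Carbon count: 13.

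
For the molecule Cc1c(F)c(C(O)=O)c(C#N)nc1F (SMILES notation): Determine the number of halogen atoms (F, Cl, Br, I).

2

Halogen atoms appear at heavy-atom positions 4, 14 (2×F).
Other groups present: 1 carboxylic acid, 1 nitrile.
Halogen count: 2.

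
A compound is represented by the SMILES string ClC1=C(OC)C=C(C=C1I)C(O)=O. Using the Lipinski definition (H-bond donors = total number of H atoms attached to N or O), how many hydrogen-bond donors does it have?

Donors: find every N or O and count the H atoms it carries.
  atom 4 (O): bond orders sum to 2 → 0 H
  atom 12 (O): bond orders sum to 1 → 1 H
  atom 13 (O): bond orders sum to 2 → 0 H
Lipinski HBD = 1.

1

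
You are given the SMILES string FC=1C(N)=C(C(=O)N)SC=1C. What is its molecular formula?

C6H7FN2OS

Walk through each heavy atom and fill implicit hydrogens from standard valence (C 4, N 3, O 2, S 2, halogen 1):
  atom 1: F (halogen, monovalent) → 0 H
  atom 2: C, bond orders sum to 4 (valence 4) → 0 H
  atom 3: C, bond orders sum to 4 (valence 4) → 0 H
  atom 4: N, bond orders sum to 1 (valence 3) → 2 H
  atom 5: C, bond orders sum to 4 (valence 4) → 0 H
  atom 6: C, bond orders sum to 4 (valence 4) → 0 H
  atom 7: O, bond orders sum to 2 (valence 2) → 0 H
  atom 8: N, bond orders sum to 1 (valence 3) → 2 H
  atom 9: S, bond orders sum to 2 (valence 2) → 0 H
  atom 10: C, bond orders sum to 4 (valence 4) → 0 H
  atom 11: C, bond orders sum to 1 (valence 4) → 3 H
Totals → C:6, H:7, F:1, N:2, O:1, S:1.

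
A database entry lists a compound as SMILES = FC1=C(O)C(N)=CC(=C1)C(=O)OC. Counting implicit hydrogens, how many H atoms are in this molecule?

Walk through each heavy atom and fill implicit hydrogens from standard valence (C 4, N 3, O 2, S 2, halogen 1):
  atom 1: F (halogen, monovalent) → 0 H
  atom 2: C, bond orders sum to 4 (valence 4) → 0 H
  atom 3: C, bond orders sum to 4 (valence 4) → 0 H
  atom 4: O, bond orders sum to 1 (valence 2) → 1 H
  atom 5: C, bond orders sum to 4 (valence 4) → 0 H
  atom 6: N, bond orders sum to 1 (valence 3) → 2 H
  atom 7: C, bond orders sum to 3 (valence 4) → 1 H
  atom 8: C, bond orders sum to 4 (valence 4) → 0 H
  atom 9: C, bond orders sum to 3 (valence 4) → 1 H
  atom 10: C, bond orders sum to 4 (valence 4) → 0 H
  atom 11: O, bond orders sum to 2 (valence 2) → 0 H
  atom 12: O, bond orders sum to 2 (valence 2) → 0 H
  atom 13: C, bond orders sum to 1 (valence 4) → 3 H
Total hydrogens: 8.

8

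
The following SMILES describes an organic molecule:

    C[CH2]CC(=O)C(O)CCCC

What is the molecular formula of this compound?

C9H18O2

Walk through each heavy atom and fill implicit hydrogens from standard valence (C 4, N 3, O 2, S 2, halogen 1):
  atom 1: C, bond orders sum to 1 (valence 4) → 3 H
  atom 2: C with explicit H count 2
  atom 3: C, bond orders sum to 2 (valence 4) → 2 H
  atom 4: C, bond orders sum to 4 (valence 4) → 0 H
  atom 5: O, bond orders sum to 2 (valence 2) → 0 H
  atom 6: C, bond orders sum to 3 (valence 4) → 1 H
  atom 7: O, bond orders sum to 1 (valence 2) → 1 H
  atom 8: C, bond orders sum to 2 (valence 4) → 2 H
  atom 9: C, bond orders sum to 2 (valence 4) → 2 H
  atom 10: C, bond orders sum to 2 (valence 4) → 2 H
  atom 11: C, bond orders sum to 1 (valence 4) → 3 H
Totals → C:9, H:18, O:2.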